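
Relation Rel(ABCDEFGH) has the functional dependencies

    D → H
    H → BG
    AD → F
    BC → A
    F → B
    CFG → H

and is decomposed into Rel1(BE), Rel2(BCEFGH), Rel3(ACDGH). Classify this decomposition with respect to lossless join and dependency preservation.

Lossless test (chase): Rows 2 and 3 agree on H; apply H→BG and equate their BG entries. Rows 2 and 3 agree on BC; apply BC→A and equate their A entries. No row becomes fully distinguished — the join is lossy.
Dependency preservation: the restricted closure of {AD} across the fragments never reaches {F}, so AD → F cannot be enforced without a join — not preserved.

lossy and not dependency-preserving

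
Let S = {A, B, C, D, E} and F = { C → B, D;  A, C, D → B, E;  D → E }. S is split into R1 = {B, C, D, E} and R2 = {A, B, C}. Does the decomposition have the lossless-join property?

Yes

Common attributes: R1 ∩ R2 = {B, C}.
Closure of {B, C}: C → B, D applies, adding D; D → E applies, adding E. So (B, C)⁺ = {B, C, D, E}.
This closure contains every attribute of R1, so R1 ∩ R2 → R1. The join is lossless.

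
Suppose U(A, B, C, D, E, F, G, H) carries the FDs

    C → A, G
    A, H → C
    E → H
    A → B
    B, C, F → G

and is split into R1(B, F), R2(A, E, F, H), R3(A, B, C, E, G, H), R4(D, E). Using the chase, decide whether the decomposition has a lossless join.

Chase test. Columns are A, B, C, D, E, F, G, H; row i has aⱼ where attribute j ∈ Ri, else bᵢⱼ.
Initial tableau (one row per fragment):
  row 1: b11 a2 b13 b14 b15 a6 b17 b18
  row 2: a1 b22 b23 b24 a5 a6 b27 a8
  row 3: a1 a2 a3 b34 a5 b36 a7 a8
  row 4: b41 b42 b43 a4 a5 b46 b47 b48
Rows 2 and 3 agree on A, H; apply A, H→C and equate their C entries.
Rows 2 and 4 agree on E; apply E→H and equate their H entries.
Rows 2 and 3 agree on A; apply A→B and equate their B entries.
Rows 2 and 3 agree on C; apply C→A, G and equate their A, G entries.
No row becomes fully distinguished — the join is lossy.

No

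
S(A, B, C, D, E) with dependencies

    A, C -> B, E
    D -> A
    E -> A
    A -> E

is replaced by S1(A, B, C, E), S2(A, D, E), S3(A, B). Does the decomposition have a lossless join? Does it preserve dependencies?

Lossless test (chase): Rows 1 and 3 agree on A; apply A→E and equate their E entries. No row becomes fully distinguished — the join is lossy.
Dependency preservation: every FD's attributes lie within a single fragment, so each can be enforced locally — preserved.

lossy but dependency-preserving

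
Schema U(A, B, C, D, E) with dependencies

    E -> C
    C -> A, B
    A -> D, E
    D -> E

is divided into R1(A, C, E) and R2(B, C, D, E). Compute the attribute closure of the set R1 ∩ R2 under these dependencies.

A, B, C, D, E

R1 ∩ R2 = {C, E}.
C → A, B applies, adding A, B
A → D, E applies, adding D
Closure: {A, B, C, D, E}.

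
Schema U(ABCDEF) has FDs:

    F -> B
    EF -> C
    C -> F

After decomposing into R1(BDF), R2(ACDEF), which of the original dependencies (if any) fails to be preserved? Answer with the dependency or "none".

none

F → B lies within R1.
EF → C lies within R2.
C → F lies within R2.
Every dependency is enforceable on the fragments, so the decomposition is dependency-preserving.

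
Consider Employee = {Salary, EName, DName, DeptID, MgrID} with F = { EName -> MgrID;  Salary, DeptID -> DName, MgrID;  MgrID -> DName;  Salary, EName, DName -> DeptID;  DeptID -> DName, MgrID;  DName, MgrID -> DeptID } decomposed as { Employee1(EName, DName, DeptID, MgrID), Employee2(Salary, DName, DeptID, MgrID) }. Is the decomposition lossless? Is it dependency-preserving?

lossy but dependency-preserving

Lossless test: (DName, DeptID, MgrID)⁺ = {DName, DeptID, MgrID}, which is a superkey of neither fragment — lossy.
Dependency preservation: Salary, EName, DName → DeptID is not contained in any single fragment, but the restricted closure of its left-hand side across the fragments still reaches the right-hand side; the remaining FDs each lie inside some fragment. All dependencies are preserved.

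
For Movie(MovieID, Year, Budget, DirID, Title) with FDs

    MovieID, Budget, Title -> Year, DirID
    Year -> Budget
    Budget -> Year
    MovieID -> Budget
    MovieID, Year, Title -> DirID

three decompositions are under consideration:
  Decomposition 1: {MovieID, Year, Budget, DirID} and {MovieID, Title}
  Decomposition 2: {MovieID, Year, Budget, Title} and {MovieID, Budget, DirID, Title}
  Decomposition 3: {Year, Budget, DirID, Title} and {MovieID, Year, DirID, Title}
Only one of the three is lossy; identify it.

Decomposition 1: common = {MovieID}, closure = {MovieID, Year, Budget} → lossy.
Decomposition 2: common = {MovieID, Budget, Title}, closure = {MovieID, Year, Budget, DirID, Title} → lossless.
Decomposition 3: common = {Year, DirID, Title}, closure = {Year, Budget, DirID, Title} → lossless.

Decomposition 1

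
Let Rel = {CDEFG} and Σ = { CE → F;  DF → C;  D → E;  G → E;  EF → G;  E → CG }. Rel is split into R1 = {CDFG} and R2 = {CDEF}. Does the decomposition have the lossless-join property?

Yes

Common attributes: R1 ∩ R2 = {CDF}.
Closure of {CDF}: D → E applies, adding E; EF → G applies, adding G. So (CDF)⁺ = {CDEFG}.
This closure contains every attribute of R1, so R1 ∩ R2 → R1. The join is lossless.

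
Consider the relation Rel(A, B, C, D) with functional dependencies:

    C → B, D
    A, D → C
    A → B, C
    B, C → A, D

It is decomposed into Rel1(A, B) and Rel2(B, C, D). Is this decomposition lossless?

Common attributes: Rel1 ∩ Rel2 = {B}.
No dependency enlarges {B}, so (B)⁺ = {B}.
The closure contains neither all of Rel1 = {A, B} nor all of Rel2 = {B, C, D}, so the common attributes are not a superkey of either fragment. The join is lossy.

No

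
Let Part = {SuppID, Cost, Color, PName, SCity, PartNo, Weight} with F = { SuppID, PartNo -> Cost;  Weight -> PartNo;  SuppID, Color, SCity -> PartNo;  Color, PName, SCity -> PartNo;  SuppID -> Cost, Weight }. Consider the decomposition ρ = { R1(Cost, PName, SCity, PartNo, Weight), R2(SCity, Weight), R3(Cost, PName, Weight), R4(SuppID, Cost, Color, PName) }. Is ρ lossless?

No

Chase test. Columns are SuppID, Cost, Color, PName, SCity, PartNo, Weight; row i has aⱼ where attribute j ∈ Ri, else bᵢⱼ.
Initial tableau (one row per fragment):
  row 1: b11 a2 b13 a4 a5 a6 a7
  row 2: b21 b22 b23 b24 a5 b26 a7
  row 3: b31 a2 b33 a4 b35 b36 a7
  row 4: a1 a2 a3 a4 b45 b46 b47
Rows 1 and 2 agree on Weight; apply Weight→PartNo and equate their PartNo entries.
Rows 1 and 3 agree on Weight; apply Weight→PartNo and equate their PartNo entries.
No row becomes fully distinguished — the join is lossy.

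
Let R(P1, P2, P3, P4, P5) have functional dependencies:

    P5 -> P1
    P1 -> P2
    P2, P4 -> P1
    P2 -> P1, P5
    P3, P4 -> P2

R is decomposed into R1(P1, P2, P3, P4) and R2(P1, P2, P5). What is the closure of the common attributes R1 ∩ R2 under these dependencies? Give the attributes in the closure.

P1, P2, P5

R1 ∩ R2 = {P1, P2}.
P2 → P1, P5 applies, adding P5
Closure: {P1, P2, P5}.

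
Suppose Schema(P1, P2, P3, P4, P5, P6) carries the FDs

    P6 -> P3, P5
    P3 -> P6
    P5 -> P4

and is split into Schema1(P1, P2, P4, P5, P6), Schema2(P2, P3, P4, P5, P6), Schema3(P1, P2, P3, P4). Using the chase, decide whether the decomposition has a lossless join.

Chase test. Columns are P1, P2, P3, P4, P5, P6; row i has aⱼ where attribute j ∈ Schemai, else bᵢⱼ.
Initial tableau (one row per fragment):
  row 1: a1 a2 b13 a4 a5 a6
  row 2: b21 a2 a3 a4 a5 a6
  row 3: a1 a2 a3 a4 b35 b36
Rows 1 and 2 agree on P6; apply P6→P3, P5 and equate their P3, P5 entries.
Rows 1 and 3 agree on P3; apply P3→P6 and equate their P6 entries.
Rows 1 and 3 agree on P6; apply P6→P3, P5 and equate their P3, P5 entries.
Row 1 is now all distinguished symbols — the join is lossless.

Yes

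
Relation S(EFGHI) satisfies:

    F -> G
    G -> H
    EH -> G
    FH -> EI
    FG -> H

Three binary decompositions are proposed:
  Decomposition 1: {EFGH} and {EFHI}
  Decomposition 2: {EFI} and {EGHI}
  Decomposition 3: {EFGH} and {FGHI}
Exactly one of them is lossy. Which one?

Decomposition 2

Decomposition 1: common = {EFH}, closure = {EFGHI} → lossless.
Decomposition 2: common = {EI}, closure = {EI} → lossy.
Decomposition 3: common = {FGH}, closure = {EFGHI} → lossless.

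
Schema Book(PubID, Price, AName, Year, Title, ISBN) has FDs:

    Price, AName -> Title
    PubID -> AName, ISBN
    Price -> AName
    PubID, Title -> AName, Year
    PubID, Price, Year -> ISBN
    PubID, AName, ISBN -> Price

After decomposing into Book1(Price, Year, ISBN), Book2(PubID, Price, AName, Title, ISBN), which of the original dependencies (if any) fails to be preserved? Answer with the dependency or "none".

Check PubID, Title → AName, Year: no single fragment contains all of {PubID, AName, Year, Title}, and the restricted closure of {PubID, Title} across the fragments never reaches {AName, Year}.
Price, AName → Title is preserved.
PubID → AName, ISBN is preserved.
Price → AName is preserved.
PubID, Price, Year → ISBN is preserved.
PubID, AName, ISBN → Price is preserved.

PubID, Title -> AName, Year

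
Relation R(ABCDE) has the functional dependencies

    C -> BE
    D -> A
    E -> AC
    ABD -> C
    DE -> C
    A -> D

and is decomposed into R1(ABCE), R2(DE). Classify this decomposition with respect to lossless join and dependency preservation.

Lossless test: (E)⁺ = {ABCDE}, which contains all of one fragment — lossless.
Dependency preservation: the restricted closure of {D} across the fragments never reaches {A}, so D → A cannot be enforced without a join — not preserved.

lossless but not dependency-preserving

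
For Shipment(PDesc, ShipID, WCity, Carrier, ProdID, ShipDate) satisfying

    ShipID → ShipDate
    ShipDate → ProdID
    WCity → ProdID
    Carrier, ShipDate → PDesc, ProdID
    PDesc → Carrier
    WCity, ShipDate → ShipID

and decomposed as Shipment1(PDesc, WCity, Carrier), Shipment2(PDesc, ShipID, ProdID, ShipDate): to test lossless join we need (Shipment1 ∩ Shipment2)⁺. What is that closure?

Shipment1 ∩ Shipment2 = {PDesc}.
PDesc → Carrier applies, adding Carrier
Closure: {PDesc, Carrier}.

PDesc, Carrier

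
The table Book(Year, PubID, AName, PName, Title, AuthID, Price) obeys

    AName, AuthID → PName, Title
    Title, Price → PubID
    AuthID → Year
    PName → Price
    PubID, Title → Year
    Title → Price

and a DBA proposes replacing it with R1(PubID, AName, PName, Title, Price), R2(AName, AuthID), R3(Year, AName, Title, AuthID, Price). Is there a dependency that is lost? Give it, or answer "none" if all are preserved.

Check AName, AuthID → PName, Title: no single fragment contains all of {AName, PName, Title, AuthID}, and the restricted closure of {AName, AuthID} across the fragments never reaches {PName, Title}.
Title, Price → PubID is preserved.
AuthID → Year is preserved.
PName → Price is preserved.
PubID, Title → Year is preserved.
Title → Price is preserved.

AName, AuthID → PName, Title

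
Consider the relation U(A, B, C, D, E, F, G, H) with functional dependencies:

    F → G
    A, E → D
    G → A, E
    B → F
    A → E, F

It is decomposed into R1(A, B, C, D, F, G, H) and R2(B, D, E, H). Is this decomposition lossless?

Common attributes: R1 ∩ R2 = {B, D, H}.
Closure of {B, D, H}: B → F applies, adding F; F → G applies, adding G; G → A, E applies, adding A, E. So (B, D, H)⁺ = {A, B, D, E, F, G, H}.
This closure contains every attribute of R2, so R1 ∩ R2 → R2. The join is lossless.

Yes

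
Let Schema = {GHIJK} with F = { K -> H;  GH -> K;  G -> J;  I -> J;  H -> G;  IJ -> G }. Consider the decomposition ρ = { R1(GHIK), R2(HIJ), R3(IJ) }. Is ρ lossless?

Chase test. Columns are GHIJK; row i has aⱼ where attribute j ∈ Ri, else bᵢⱼ.
Initial tableau (one row per fragment):
  row 1: a1 a2 a3 b14 a5
  row 2: b21 a2 a3 a4 b25
  row 3: b31 b32 a3 a4 b35
Rows 1 and 2 agree on I; apply I→J and equate their J entries.
Rows 1 and 2 agree on H; apply H→G and equate their G entries.
Rows 1 and 3 agree on IJ; apply IJ→G and equate their G entries.
Rows 1 and 2 agree on GH; apply GH→K and equate their K entries.
Row 1 is now all distinguished symbols — the join is lossless.

Yes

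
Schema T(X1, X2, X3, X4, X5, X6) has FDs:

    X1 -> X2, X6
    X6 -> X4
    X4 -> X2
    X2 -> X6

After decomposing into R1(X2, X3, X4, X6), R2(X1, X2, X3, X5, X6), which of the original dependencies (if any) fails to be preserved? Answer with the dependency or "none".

X1 → X2, X6 lies within R2.
X6 → X4 lies within R1.
X4 → X2 lies within R1.
X2 → X6 lies within R1.
Every dependency is enforceable on the fragments, so the decomposition is dependency-preserving.

none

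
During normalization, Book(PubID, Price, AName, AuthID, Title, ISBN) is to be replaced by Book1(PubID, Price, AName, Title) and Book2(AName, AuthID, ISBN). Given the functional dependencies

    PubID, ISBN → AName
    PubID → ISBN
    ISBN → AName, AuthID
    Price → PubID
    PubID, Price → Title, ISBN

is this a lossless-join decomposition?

No

Common attributes: Book1 ∩ Book2 = {AName}.
No dependency enlarges {AName}, so (AName)⁺ = {AName}.
The closure contains neither all of Book1 = {PubID, Price, AName, Title} nor all of Book2 = {AName, AuthID, ISBN}, so the common attributes are not a superkey of either fragment. The join is lossy.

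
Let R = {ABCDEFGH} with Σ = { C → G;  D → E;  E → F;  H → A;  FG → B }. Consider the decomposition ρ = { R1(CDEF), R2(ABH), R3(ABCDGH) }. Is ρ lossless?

Chase test. Columns are ABCDEFGH; row i has aⱼ where attribute j ∈ Ri, else bᵢⱼ.
Initial tableau (one row per fragment):
  row 1: b11 b12 a3 a4 a5 a6 b17 b18
  row 2: a1 a2 b23 b24 b25 b26 b27 a8
  row 3: a1 a2 a3 a4 b35 b36 a7 a8
Rows 1 and 3 agree on C; apply C→G and equate their G entries.
Rows 1 and 3 agree on D; apply D→E and equate their E entries.
Rows 1 and 3 agree on E; apply E→F and equate their F entries.
Rows 1 and 3 agree on FG; apply FG→B and equate their B entries.
Row 3 is now all distinguished symbols — the join is lossless.

Yes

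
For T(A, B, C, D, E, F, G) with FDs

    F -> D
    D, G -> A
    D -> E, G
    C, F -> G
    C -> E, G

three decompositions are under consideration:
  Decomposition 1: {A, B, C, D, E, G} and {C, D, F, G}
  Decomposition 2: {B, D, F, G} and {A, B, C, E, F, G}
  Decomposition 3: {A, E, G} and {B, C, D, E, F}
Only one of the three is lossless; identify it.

Decomposition 1: common = {C, D, G}, closure = {A, C, D, E, G} → lossy.
Decomposition 2: common = {B, F, G}, closure = {A, B, D, E, F, G} → lossless.
Decomposition 3: common = {E}, closure = {E} → lossy.

Decomposition 2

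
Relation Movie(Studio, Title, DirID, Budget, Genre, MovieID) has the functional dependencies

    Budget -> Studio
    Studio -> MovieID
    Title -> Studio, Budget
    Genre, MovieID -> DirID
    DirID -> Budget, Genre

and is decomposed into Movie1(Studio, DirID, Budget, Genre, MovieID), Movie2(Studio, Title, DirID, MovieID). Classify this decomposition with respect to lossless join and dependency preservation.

lossless but not dependency-preserving

Lossless test: (Studio, DirID, MovieID)⁺ = {Studio, DirID, Budget, Genre, MovieID}, which contains all of one fragment — lossless.
Dependency preservation: the restricted closure of {Title} across the fragments never reaches {Studio, Budget}, so Title → Studio, Budget cannot be enforced without a join — not preserved.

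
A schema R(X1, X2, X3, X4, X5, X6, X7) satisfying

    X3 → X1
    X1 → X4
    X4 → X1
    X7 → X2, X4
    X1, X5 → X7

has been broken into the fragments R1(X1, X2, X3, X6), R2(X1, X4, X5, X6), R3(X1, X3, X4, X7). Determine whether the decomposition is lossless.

No

Chase test. Columns are X1, X2, X3, X4, X5, X6, X7; row i has aⱼ where attribute j ∈ Ri, else bᵢⱼ.
Initial tableau (one row per fragment):
  row 1: a1 a2 a3 b14 b15 a6 b17
  row 2: a1 b22 b23 a4 a5 a6 b27
  row 3: a1 b32 a3 a4 b35 b36 a7
Rows 1 and 2 agree on X1; apply X1→X4 and equate their X4 entries.
No row becomes fully distinguished — the join is lossy.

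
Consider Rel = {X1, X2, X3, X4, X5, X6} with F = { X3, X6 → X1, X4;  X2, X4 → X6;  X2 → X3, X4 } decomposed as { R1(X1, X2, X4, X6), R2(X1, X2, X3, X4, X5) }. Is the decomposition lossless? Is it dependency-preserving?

Lossless test: (X1, X2, X4)⁺ = {X1, X2, X3, X4, X6}, which contains all of one fragment — lossless.
Dependency preservation: the restricted closure of {X3, X6} across the fragments never reaches {X1, X4}, so X3, X6 → X1, X4 cannot be enforced without a join — not preserved.

lossless but not dependency-preserving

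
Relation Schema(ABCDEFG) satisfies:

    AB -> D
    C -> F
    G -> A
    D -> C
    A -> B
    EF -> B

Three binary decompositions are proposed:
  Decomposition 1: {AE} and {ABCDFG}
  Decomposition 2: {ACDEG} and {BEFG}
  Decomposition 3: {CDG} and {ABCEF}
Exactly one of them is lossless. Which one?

Decomposition 1: common = {A}, closure = {ABCDF} → lossy.
Decomposition 2: common = {EG}, closure = {ABCDEFG} → lossless.
Decomposition 3: common = {C}, closure = {CF} → lossy.

Decomposition 2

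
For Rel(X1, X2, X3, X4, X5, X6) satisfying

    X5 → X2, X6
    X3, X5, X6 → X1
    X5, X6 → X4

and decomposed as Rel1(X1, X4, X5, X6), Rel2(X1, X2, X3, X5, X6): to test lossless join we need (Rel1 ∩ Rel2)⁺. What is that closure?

Rel1 ∩ Rel2 = {X1, X5, X6}.
X5 → X2, X6 applies, adding X2
X5, X6 → X4 applies, adding X4
Closure: {X1, X2, X4, X5, X6}.

X1, X2, X4, X5, X6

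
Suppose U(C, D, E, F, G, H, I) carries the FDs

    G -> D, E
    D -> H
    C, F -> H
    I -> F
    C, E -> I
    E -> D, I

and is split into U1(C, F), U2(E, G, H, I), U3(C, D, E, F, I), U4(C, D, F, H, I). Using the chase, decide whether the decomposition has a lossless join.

Chase test. Columns are C, D, E, F, G, H, I; row i has aⱼ where attribute j ∈ Ui, else bᵢⱼ.
Initial tableau (one row per fragment):
  row 1: a1 b12 b13 a4 b15 b16 b17
  row 2: b21 b22 a3 b24 a5 a6 a7
  row 3: a1 a2 a3 a4 b35 b36 a7
  row 4: a1 a2 b43 a4 b45 a6 a7
Rows 3 and 4 agree on D; apply D→H and equate their H entries.
Rows 1 and 3 agree on C, F; apply C, F→H and equate their H entries.
Rows 2 and 3 agree on I; apply I→F and equate their F entries.
Rows 2 and 3 agree on E; apply E→D, I and equate their D, I entries.
No row becomes fully distinguished — the join is lossy.

No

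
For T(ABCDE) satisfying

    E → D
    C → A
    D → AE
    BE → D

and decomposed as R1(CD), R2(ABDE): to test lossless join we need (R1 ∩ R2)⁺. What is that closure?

R1 ∩ R2 = {D}.
D → AE applies, adding AE
Closure: {ADE}.

ADE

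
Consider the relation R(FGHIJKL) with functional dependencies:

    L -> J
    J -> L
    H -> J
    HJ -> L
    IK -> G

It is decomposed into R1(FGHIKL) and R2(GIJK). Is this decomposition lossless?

Common attributes: R1 ∩ R2 = {GIK}.
No dependency enlarges {GIK}, so (GIK)⁺ = {GIK}.
The closure contains neither all of R1 = {FGHIKL} nor all of R2 = {GIJK}, so the common attributes are not a superkey of either fragment. The join is lossy.

No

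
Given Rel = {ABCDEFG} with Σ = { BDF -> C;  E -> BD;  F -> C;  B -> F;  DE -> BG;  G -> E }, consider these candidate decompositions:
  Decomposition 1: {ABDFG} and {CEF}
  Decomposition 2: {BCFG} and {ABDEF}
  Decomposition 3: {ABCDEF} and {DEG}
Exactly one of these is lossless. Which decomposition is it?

Decomposition 3

Decomposition 1: common = {F}, closure = {CF} → lossy.
Decomposition 2: common = {BF}, closure = {BCF} → lossy.
Decomposition 3: common = {DE}, closure = {BCDEFG} → lossless.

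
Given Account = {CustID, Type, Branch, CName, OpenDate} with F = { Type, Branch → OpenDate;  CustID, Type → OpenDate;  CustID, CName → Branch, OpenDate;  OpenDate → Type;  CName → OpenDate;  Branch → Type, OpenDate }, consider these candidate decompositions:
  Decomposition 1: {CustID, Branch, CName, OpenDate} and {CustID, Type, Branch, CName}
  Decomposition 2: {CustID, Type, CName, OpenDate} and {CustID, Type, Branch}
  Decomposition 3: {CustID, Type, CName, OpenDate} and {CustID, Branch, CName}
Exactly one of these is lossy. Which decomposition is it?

Decomposition 1: common = {CustID, Branch, CName}, closure = {CustID, Type, Branch, CName, OpenDate} → lossless.
Decomposition 2: common = {CustID, Type}, closure = {CustID, Type, OpenDate} → lossy.
Decomposition 3: common = {CustID, CName}, closure = {CustID, Type, Branch, CName, OpenDate} → lossless.

Decomposition 2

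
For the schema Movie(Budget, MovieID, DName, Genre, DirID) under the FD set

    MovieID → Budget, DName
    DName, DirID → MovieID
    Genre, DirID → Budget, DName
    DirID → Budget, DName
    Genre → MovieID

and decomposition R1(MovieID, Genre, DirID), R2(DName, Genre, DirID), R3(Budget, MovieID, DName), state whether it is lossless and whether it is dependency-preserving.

Lossless test (chase): Rows 1 and 3 agree on MovieID; apply MovieID→Budget, DName and equate their Budget, DName entries. Rows 1 and 2 agree on DName, DirID; apply DName, DirID→MovieID and equate their MovieID entries. Rows 1 and 2 agree on Genre, DirID; apply Genre, DirID→Budget, DName and equate their Budget, DName entries. Row 1 is now all distinguished symbols — the join is lossless.
Dependency preservation: DName, DirID → MovieID; Genre, DirID → Budget, DName; DirID → Budget, DName are not contained in any single fragment, but the restricted closure of each left-hand side across the fragments still reaches the right-hand side; the remaining FDs each lie inside some fragment. All dependencies are preserved.

lossless and dependency-preserving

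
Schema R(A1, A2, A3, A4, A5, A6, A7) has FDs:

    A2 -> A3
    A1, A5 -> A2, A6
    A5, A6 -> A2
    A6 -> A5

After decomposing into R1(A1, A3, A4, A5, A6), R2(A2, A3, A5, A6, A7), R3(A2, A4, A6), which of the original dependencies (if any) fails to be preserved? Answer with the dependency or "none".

none

A2 → A3 lies within R2.
A1, A5 → A2, A6: restricted closure across fragments reaches A2, A6.
A5, A6 → A2 lies within R2.
A6 → A5 lies within R1.
Every dependency is enforceable on the fragments, so the decomposition is dependency-preserving.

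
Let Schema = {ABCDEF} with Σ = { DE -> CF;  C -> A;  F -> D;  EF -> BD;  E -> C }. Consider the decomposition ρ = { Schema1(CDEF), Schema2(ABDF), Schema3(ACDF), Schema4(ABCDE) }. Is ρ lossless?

Chase test. Columns are ABCDEF; row i has aⱼ where attribute j ∈ Schemai, else bᵢⱼ.
Initial tableau (one row per fragment):
  row 1: b11 b12 a3 a4 a5 a6
  row 2: a1 a2 b23 a4 b25 a6
  row 3: a1 b32 a3 a4 b35 a6
  row 4: a1 a2 a3 a4 a5 b46
Rows 1 and 4 agree on DE; apply DE→CF and equate their CF entries.
Rows 1 and 3 agree on C; apply C→A and equate their A entries.
Rows 1 and 4 agree on EF; apply EF→BD and equate their BD entries.
Row 1 is now all distinguished symbols — the join is lossless.

Yes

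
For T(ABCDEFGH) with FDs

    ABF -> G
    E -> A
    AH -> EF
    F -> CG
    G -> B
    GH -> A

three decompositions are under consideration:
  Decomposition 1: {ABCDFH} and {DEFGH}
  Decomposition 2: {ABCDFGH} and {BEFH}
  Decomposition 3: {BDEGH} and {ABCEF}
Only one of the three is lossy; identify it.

Decomposition 3

Decomposition 1: common = {DFH}, closure = {ABCDEFGH} → lossless.
Decomposition 2: common = {BFH}, closure = {ABCEFGH} → lossless.
Decomposition 3: common = {BE}, closure = {ABE} → lossy.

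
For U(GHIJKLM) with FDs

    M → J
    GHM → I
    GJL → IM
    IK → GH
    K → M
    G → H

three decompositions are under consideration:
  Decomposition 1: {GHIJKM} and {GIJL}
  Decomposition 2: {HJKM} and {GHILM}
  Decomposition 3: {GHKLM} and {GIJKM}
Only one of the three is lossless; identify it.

Decomposition 3

Decomposition 1: common = {GIJ}, closure = {GHIJ} → lossy.
Decomposition 2: common = {HM}, closure = {HJM} → lossy.
Decomposition 3: common = {GKM}, closure = {GHIJKM} → lossless.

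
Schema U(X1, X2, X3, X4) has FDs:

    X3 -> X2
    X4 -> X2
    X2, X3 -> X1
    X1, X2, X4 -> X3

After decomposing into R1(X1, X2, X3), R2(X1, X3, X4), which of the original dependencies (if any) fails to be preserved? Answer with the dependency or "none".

Check X4 → X2: no single fragment contains all of {X2, X4}, and the restricted closure of {X4} across the fragments never reaches {X2}.
X3 → X2 is preserved.
X2, X3 → X1 is preserved.
X1, X2, X4 → X3 is preserved.

X4 -> X2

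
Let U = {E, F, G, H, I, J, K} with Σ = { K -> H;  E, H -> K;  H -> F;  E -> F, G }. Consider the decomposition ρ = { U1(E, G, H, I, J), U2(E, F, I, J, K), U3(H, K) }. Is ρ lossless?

Yes

Chase test. Columns are E, F, G, H, I, J, K; row i has aⱼ where attribute j ∈ Ui, else bᵢⱼ.
Initial tableau (one row per fragment):
  row 1: a1 b12 a3 a4 a5 a6 b17
  row 2: a1 a2 b23 b24 a5 a6 a7
  row 3: b31 b32 b33 a4 b35 b36 a7
Rows 2 and 3 agree on K; apply K→H and equate their H entries.
Rows 1 and 2 agree on E, H; apply E, H→K and equate their K entries.
Rows 1 and 2 agree on H; apply H→F and equate their F entries.
Rows 1 and 3 agree on H; apply H→F and equate their F entries.
Rows 1 and 2 agree on E; apply E→F, G and equate their F, G entries.
Row 1 is now all distinguished symbols — the join is lossless.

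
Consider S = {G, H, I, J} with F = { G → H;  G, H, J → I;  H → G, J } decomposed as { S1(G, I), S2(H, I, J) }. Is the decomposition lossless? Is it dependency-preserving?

Lossless test: (I)⁺ = {I}, which is a superkey of neither fragment — lossy.
Dependency preservation: the restricted closure of {G} across the fragments never reaches {H}, so G → H cannot be enforced without a join — not preserved.

lossy and not dependency-preserving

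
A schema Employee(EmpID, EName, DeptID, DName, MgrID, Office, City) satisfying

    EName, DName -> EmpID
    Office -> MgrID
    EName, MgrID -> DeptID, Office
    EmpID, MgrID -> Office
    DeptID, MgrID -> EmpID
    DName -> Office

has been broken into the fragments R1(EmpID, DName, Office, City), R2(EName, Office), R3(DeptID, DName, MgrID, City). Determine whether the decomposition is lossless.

Chase test. Columns are EmpID, EName, DeptID, DName, MgrID, Office, City; row i has aⱼ where attribute j ∈ Ri, else bᵢⱼ.
Initial tableau (one row per fragment):
  row 1: a1 b12 b13 a4 b15 a6 a7
  row 2: b21 a2 b23 b24 b25 a6 b27
  row 3: b31 b32 a3 a4 a5 b36 a7
Rows 1 and 2 agree on Office; apply Office→MgrID and equate their MgrID entries.
Rows 1 and 3 agree on DName; apply DName→Office and equate their Office entries.
Rows 1 and 3 agree on Office; apply Office→MgrID and equate their MgrID entries.
No row becomes fully distinguished — the join is lossy.

No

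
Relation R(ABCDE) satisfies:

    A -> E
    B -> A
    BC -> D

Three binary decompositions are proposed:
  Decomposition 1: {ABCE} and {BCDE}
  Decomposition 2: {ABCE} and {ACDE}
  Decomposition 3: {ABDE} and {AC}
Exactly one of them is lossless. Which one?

Decomposition 1

Decomposition 1: common = {BCE}, closure = {ABCDE} → lossless.
Decomposition 2: common = {ACE}, closure = {ACE} → lossy.
Decomposition 3: common = {A}, closure = {AE} → lossy.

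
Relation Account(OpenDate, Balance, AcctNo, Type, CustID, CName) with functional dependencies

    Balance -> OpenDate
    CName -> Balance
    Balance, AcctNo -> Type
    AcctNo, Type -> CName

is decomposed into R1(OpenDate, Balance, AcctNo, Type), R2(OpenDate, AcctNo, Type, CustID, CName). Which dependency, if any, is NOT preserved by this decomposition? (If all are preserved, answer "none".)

Check CName → Balance: no single fragment contains all of {Balance, CName}, and the restricted closure of {CName} across the fragments never reaches {Balance}.
Balance → OpenDate is preserved.
Balance, AcctNo → Type is preserved.
AcctNo, Type → CName is preserved.

CName -> Balance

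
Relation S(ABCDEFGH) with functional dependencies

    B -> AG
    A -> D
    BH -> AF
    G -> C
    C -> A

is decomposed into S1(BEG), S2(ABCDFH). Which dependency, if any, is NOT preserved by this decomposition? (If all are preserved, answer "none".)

G -> C

Check G → C: no single fragment contains all of {CG}, and the restricted closure of {G} across the fragments never reaches {C}.
B → AG is preserved.
A → D is preserved.
BH → AF is preserved.
C → A is preserved.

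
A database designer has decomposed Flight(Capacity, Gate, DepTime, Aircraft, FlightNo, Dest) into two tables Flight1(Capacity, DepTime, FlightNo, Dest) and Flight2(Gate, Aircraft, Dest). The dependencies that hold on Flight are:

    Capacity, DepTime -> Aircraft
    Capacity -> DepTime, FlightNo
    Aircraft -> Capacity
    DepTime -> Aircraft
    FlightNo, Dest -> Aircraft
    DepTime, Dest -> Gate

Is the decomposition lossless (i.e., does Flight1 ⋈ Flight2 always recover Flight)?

Common attributes: Flight1 ∩ Flight2 = {Dest}.
No dependency enlarges {Dest}, so (Dest)⁺ = {Dest}.
The closure contains neither all of Flight1 = {Capacity, DepTime, FlightNo, Dest} nor all of Flight2 = {Gate, Aircraft, Dest}, so the common attributes are not a superkey of either fragment. The join is lossy.

No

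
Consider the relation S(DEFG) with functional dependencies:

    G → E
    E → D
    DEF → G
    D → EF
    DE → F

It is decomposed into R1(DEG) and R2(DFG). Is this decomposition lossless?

Yes

Common attributes: R1 ∩ R2 = {DG}.
Closure of {DG}: G → E applies, adding E; D → EF applies, adding F. So (DG)⁺ = {DEFG}.
This closure contains every attribute of R1, so R1 ∩ R2 → R1. The join is lossless.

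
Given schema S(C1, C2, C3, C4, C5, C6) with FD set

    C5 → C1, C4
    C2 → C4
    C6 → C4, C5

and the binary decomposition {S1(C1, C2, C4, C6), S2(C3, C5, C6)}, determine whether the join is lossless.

Common attributes: S1 ∩ S2 = {C6}.
Closure of {C6}: C6 → C4, C5 applies, adding C4, C5; C5 → C1, C4 applies, adding C1. So (C6)⁺ = {C1, C4, C5, C6}.
The closure contains neither all of S1 = {C1, C2, C4, C6} nor all of S2 = {C3, C5, C6}, so the common attributes are not a superkey of either fragment. The join is lossy.

No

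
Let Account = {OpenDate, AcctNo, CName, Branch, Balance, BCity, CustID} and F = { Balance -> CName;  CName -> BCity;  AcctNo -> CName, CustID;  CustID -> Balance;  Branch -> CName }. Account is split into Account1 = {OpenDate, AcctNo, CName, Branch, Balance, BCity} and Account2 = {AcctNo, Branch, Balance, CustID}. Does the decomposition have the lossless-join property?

Yes

Common attributes: Account1 ∩ Account2 = {AcctNo, Branch, Balance}.
Closure of {AcctNo, Branch, Balance}: Balance → CName applies, adding CName; CName → BCity applies, adding BCity; AcctNo → CName, CustID applies, adding CustID. So (AcctNo, Branch, Balance)⁺ = {AcctNo, CName, Branch, Balance, BCity, CustID}.
This closure contains every attribute of Account2, so Account1 ∩ Account2 → Account2. The join is lossless.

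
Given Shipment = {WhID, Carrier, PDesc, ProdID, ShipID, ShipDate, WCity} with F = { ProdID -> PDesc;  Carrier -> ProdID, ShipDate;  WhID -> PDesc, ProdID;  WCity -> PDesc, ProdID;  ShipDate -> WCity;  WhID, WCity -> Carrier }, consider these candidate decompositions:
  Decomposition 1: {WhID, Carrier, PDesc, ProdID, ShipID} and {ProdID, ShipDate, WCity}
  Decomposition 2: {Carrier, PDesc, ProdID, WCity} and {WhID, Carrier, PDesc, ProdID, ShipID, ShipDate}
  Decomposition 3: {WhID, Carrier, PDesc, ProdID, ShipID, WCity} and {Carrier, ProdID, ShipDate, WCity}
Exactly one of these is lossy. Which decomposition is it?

Decomposition 1

Decomposition 1: common = {ProdID}, closure = {PDesc, ProdID} → lossy.
Decomposition 2: common = {Carrier, PDesc, ProdID}, closure = {Carrier, PDesc, ProdID, ShipDate, WCity} → lossless.
Decomposition 3: common = {Carrier, ProdID, WCity}, closure = {Carrier, PDesc, ProdID, ShipDate, WCity} → lossless.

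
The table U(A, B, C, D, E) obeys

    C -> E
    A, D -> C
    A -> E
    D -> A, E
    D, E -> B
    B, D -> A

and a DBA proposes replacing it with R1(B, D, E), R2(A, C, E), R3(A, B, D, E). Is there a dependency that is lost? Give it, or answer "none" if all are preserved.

A, D -> C

Check A, D → C: no single fragment contains all of {A, C, D}, and the restricted closure of {A, D} across the fragments never reaches {C}.
C → E is preserved.
A → E is preserved.
D → A, E is preserved.
D, E → B is preserved.
B, D → A is preserved.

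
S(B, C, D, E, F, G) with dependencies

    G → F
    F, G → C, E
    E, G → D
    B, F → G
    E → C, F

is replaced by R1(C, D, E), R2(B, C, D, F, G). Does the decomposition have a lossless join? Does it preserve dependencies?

Lossless test: (C, D)⁺ = {C, D}, which is a superkey of neither fragment — lossy.
Dependency preservation: the restricted closure of {F, G} across the fragments never reaches {C, E}, so F, G → C, E cannot be enforced without a join — not preserved.

lossy and not dependency-preserving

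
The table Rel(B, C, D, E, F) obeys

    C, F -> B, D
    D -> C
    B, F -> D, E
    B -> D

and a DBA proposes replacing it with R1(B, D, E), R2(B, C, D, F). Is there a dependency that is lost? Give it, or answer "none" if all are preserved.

Check B, F → D, E: no single fragment contains all of {B, D, E, F}, and the restricted closure of {B, F} across the fragments never reaches {D, E}.
C, F → B, D is preserved.
D → C is preserved.
B → D is preserved.

B, F -> D, E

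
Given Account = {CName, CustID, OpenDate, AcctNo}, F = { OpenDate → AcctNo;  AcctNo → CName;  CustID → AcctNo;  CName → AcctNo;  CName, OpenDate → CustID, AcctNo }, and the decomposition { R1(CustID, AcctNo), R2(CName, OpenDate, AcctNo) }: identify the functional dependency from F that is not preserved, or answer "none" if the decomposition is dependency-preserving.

CName, OpenDate → CustID, AcctNo

Check CName, OpenDate → CustID, AcctNo: no single fragment contains all of {CName, CustID, OpenDate, AcctNo}, and the restricted closure of {CName, OpenDate} across the fragments never reaches {CustID, AcctNo}.
OpenDate → AcctNo is preserved.
AcctNo → CName is preserved.
CustID → AcctNo is preserved.
CName → AcctNo is preserved.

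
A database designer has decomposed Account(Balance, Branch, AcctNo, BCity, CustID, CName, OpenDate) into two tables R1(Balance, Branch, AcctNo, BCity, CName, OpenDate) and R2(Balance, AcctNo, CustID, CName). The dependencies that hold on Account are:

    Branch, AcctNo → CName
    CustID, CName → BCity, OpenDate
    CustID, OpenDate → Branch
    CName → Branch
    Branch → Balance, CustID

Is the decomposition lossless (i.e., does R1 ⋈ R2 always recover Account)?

Yes

Common attributes: R1 ∩ R2 = {Balance, AcctNo, CName}.
Closure of {Balance, AcctNo, CName}: CName → Branch applies, adding Branch; Branch → Balance, CustID applies, adding CustID; CustID, CName → BCity, OpenDate applies, adding BCity, OpenDate. So (Balance, AcctNo, CName)⁺ = {Balance, Branch, AcctNo, BCity, CustID, CName, OpenDate}.
This closure contains every attribute of R1, so R1 ∩ R2 → R1. The join is lossless.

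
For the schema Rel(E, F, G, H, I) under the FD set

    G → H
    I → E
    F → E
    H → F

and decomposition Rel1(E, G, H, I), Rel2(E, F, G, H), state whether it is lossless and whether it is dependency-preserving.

lossless and dependency-preserving

Lossless test: (E, G, H)⁺ = {E, F, G, H}, which contains all of one fragment — lossless.
Dependency preservation: every FD's attributes lie within a single fragment, so each can be enforced locally — preserved.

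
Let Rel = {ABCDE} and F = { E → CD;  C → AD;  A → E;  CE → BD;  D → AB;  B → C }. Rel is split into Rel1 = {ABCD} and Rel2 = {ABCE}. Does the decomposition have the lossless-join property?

Yes

Common attributes: Rel1 ∩ Rel2 = {ABC}.
Closure of {ABC}: C → AD applies, adding D; A → E applies, adding E. So (ABC)⁺ = {ABCDE}.
This closure contains every attribute of Rel1, so Rel1 ∩ Rel2 → Rel1. The join is lossless.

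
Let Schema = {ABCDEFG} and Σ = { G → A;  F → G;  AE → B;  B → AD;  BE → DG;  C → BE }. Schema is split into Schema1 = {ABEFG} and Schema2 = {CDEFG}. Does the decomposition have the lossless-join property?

Common attributes: Schema1 ∩ Schema2 = {EFG}.
Closure of {EFG}: G → A applies, adding A; AE → B applies, adding B; B → AD applies, adding D. So (EFG)⁺ = {ABDEFG}.
This closure contains every attribute of Schema1, so Schema1 ∩ Schema2 → Schema1. The join is lossless.

Yes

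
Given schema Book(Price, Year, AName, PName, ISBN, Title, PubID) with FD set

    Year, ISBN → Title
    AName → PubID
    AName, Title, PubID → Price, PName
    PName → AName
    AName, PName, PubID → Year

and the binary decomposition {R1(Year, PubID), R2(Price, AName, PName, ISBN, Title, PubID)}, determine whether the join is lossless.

Common attributes: R1 ∩ R2 = {PubID}.
No dependency enlarges {PubID}, so (PubID)⁺ = {PubID}.
The closure contains neither all of R1 = {Year, PubID} nor all of R2 = {Price, AName, PName, ISBN, Title, PubID}, so the common attributes are not a superkey of either fragment. The join is lossy.

No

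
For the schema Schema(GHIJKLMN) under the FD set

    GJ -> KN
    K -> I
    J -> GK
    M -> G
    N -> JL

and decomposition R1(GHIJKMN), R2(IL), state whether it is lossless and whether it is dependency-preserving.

lossy and not dependency-preserving

Lossless test: (I)⁺ = {I}, which is a superkey of neither fragment — lossy.
Dependency preservation: the restricted closure of {N} across the fragments never reaches {JL}, so N → JL cannot be enforced without a join — not preserved.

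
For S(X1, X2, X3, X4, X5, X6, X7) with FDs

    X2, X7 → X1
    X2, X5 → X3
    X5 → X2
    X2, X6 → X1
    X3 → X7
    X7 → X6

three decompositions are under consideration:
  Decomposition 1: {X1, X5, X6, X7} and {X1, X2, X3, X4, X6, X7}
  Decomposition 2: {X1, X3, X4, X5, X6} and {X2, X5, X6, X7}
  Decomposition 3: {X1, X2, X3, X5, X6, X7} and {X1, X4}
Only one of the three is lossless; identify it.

Decomposition 1: common = {X1, X6, X7}, closure = {X1, X6, X7} → lossy.
Decomposition 2: common = {X5, X6}, closure = {X1, X2, X3, X5, X6, X7} → lossless.
Decomposition 3: common = {X1}, closure = {X1} → lossy.

Decomposition 2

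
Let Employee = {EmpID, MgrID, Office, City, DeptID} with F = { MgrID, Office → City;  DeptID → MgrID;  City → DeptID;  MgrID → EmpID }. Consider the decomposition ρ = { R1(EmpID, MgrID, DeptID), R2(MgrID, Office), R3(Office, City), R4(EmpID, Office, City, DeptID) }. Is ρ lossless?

Yes

Chase test. Columns are EmpID, MgrID, Office, City, DeptID; row i has aⱼ where attribute j ∈ Ri, else bᵢⱼ.
Initial tableau (one row per fragment):
  row 1: a1 a2 b13 b14 a5
  row 2: b21 a2 a3 b24 b25
  row 3: b31 b32 a3 a4 b35
  row 4: a1 b42 a3 a4 a5
Rows 1 and 4 agree on DeptID; apply DeptID→MgrID and equate their MgrID entries.
Rows 3 and 4 agree on City; apply City→DeptID and equate their DeptID entries.
Rows 1 and 2 agree on MgrID; apply MgrID→EmpID and equate their EmpID entries.
Rows 2 and 4 agree on MgrID, Office; apply MgrID, Office→City and equate their City entries.
Rows 1 and 3 agree on DeptID; apply DeptID→MgrID and equate their MgrID entries.
Rows 2 and 3 agree on City; apply City→DeptID and equate their DeptID entries.
Rows 1 and 3 agree on MgrID; apply MgrID→EmpID and equate their EmpID entries.
Row 2 is now all distinguished symbols — the join is lossless.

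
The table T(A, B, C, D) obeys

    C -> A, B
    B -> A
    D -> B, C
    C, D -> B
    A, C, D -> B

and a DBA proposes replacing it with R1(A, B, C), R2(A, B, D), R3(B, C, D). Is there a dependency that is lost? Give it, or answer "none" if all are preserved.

none

C → A, B lies within R1.
B → A lies within R1.
D → B, C lies within R3.
C, D → B lies within R3.
A, C, D → B: restricted closure across fragments reaches B.
Every dependency is enforceable on the fragments, so the decomposition is dependency-preserving.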